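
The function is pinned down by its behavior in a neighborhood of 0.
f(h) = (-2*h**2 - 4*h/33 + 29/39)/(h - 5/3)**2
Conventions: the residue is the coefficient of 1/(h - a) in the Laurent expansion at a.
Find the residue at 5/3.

At the order-2 pole 5/3 set g(h) = (h - (5/3))^2*f(h) = -2*h**2 - 4*h/33 + 29/39.
Order-2 pole: residue = g'(a); g'(5/3) = -224/33, so the residue is -224/33.

The residue is -224/33.


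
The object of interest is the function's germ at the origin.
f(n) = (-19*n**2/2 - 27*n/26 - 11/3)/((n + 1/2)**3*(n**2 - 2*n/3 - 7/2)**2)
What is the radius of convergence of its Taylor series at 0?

The radius of convergence is 1/2.

Denominator factor (n**2 - 2*n/3 - 7/2)^2: discriminant 130/9, real irrational roots 1/3 + (1/6)*sqrt(130) and 1/3 - (1/6)*sqrt(130); poles of order 2, moduli 1/3 + (1/6)*sqrt(130) and -1/3 + (1/6)*sqrt(130).
Denominator factor (n + 1/2)^3: pole of order 3 at -1/2, modulus 1/2.
The radius of convergence is the smallest modulus among the singular points: 1/2.


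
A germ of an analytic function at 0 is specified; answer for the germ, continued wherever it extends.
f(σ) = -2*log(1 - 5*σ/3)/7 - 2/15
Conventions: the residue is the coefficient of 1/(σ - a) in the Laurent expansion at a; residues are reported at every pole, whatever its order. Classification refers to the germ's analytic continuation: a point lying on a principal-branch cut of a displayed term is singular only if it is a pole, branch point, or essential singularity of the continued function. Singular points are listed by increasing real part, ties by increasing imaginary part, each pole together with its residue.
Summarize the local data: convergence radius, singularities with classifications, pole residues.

Radius of convergence at 0: 3/5.
At 3/5: a logarithmic branch point.

Branch term (-2/7)*log(1 - σ/(3/5)): its argument vanishes at σ = 3/5, a logarithmic branch point, modulus 3/5.
The radius of convergence is the smallest modulus among the singular points: 3/5.


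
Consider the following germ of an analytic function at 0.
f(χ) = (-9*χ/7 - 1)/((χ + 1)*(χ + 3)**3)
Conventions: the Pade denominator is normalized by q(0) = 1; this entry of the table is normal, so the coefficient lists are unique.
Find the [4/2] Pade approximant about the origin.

The Pade approximant has numerator coefficients [-1/27, -775322/25380621, 424654/25380621, -404891/76141863, 693737/685276767]; denominator coefficients [1, 206681/134289, 575/1041].

Taylor coefficients needed (expand at 0): a_0 = -1/27, a_1 = 5/189, a_2 = -2/567, a_3 = -74/5103, a_4 = 43/1701, a_5 = -473/15309, a_6 = 4628/137781.
Write the denominator as Q(χ) = 1 + q1*χ + q2*χ^2. Requiring Q*f - P = O(χ^7) with deg P <= 4 kills the coefficients of χ^5..χ^6 in Q*f:
  χ^5: a_5 + q1*a_4 + q2*a_3 = 0, i.e. -473/15309 + (43/1701)*q1 + (-74/5103)*q2 = 0.
  χ^6: a_6 + q1*a_5 + q2*a_4 = 0, i.e. 4628/137781 + (-473/15309)*q1 + (43/1701)*q2 = 0.
Solving this linear system: q1 = 206681/134289, q2 = 575/1041.
The numerator is Q*f truncated at degree 4: P0 = a_0 = -1/27; P1 = a_1 + q1*a_0 = -775322/25380621; P2 = a_2 + q1*a_1 + q2*a_0 = 424654/25380621; P3 = a_3 + q1*a_2 + q2*a_1 = -404891/76141863; P4 = a_4 + q1*a_3 + q2*a_2 = 693737/685276767.


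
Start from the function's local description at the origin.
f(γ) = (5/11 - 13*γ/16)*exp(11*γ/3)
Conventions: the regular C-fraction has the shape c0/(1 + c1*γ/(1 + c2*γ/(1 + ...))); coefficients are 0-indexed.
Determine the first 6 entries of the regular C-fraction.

The regular C-fraction coefficients are [5/11, -451/240, 17611/9840, -670120/590769, -12347027/21944907, -803994983/500342052].

Taylor coefficients (expand at 0): a_0 = 5/11, a_1 = 41/48, a_2 = 11/144, a_3 = -4477/2592, a_4 = -25289/7776, a_5 = -336743/93312.
c0 = a_0 = 5/11. Peel one level at a time: if S = 1 + c*γ/S' with S'(0) = 1, then c is the γ-coefficient of S and S' = c*γ/(S - 1).
S_1 = c0/f = 1 + (-451/240)*γ + (193721/57600)*γ^2 + ...; c1 = -451/240.
S_2 = c1*γ/(S_1 - 1) = 1 + (17611/9840)*γ + (184283/90774)*γ^2 + ...; c2 = 17611/9840.
S_3 = c2*γ/(S_2 - 1) = 1 + (-670120/590769)*γ + (-132504680/207619281)*γ^2 + ...; c3 = -670120/590769.
S_4 = c3*γ/(S_3 - 1) = 1 + (-12347027/21944907)*γ + (-226484533/250509132)*γ^2 + ...; c4 = -12347027/21944907.
S_5 = c4*γ/(S_4 - 1) = 1 + (-803994983/500342052)*γ + ...; c5 = -803994983/500342052.


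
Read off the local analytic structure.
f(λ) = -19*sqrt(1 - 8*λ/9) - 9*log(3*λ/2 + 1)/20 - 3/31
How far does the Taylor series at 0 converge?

Branch term (-9/20)*log(1 - λ/(-2/3)): its argument vanishes at λ = -2/3, a logarithmic branch point, modulus 2/3.
Branch term (-19)*sqrt(1 - λ/(9/8)): its argument vanishes at λ = 9/8, a square-root branch point, modulus 9/8.
The radius of convergence is the smallest modulus among the singular points: 2/3.

The radius of convergence is 2/3.


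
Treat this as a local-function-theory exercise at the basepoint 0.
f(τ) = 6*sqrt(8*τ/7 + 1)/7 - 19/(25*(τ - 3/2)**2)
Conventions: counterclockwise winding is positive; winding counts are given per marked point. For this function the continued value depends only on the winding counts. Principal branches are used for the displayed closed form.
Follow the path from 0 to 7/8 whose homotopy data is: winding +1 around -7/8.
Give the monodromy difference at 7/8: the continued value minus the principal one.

Continued minus principal equals -(12/7)*sqrt(2).

The rational part is single-valued and drops out of the difference; each branch term changes only by its own monodromy.
(6/7)*sqrt(1 - τ/(-7/8)): winding +1 is odd, the square root flips sign, contributing -2*(6/7)*sqrt(1 - (7/8)/(-7/8)) = -2*(6/7)*sqrt(2) = -(12/7)*sqrt(2).
Summing the contributions at τ = 7/8 gives -(12/7)*sqrt(2).


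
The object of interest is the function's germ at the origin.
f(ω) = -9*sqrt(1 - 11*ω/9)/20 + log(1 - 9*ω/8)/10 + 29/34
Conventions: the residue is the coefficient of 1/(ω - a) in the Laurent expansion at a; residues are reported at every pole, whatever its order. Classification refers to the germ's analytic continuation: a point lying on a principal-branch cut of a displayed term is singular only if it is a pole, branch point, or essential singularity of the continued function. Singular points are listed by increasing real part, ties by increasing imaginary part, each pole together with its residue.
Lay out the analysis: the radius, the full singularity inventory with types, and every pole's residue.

Radius of convergence at 0: 9/11.
At 9/11: an algebraic (square-root) branch point.
At 8/9: a logarithmic branch point.

Branch term (-9/20)*sqrt(1 - ω/(9/11)): its argument vanishes at ω = 9/11, a square-root branch point, modulus 9/11.
Branch term (1/10)*log(1 - ω/(8/9)): its argument vanishes at ω = 8/9, a logarithmic branch point, modulus 8/9.
The radius of convergence is the smallest modulus among the singular points: 9/11.
List the singular points by increasing real part (a conjugate pair: the negative imaginary part first).


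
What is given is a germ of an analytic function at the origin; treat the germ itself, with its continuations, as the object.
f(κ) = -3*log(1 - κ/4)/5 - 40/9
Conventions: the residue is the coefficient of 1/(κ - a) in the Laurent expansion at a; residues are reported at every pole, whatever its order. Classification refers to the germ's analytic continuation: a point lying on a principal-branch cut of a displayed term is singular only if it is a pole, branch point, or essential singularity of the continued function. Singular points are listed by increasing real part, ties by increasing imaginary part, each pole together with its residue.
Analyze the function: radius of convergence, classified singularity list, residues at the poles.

Radius of convergence at 0: 4.
At 4: a logarithmic branch point.

Branch term (-3/5)*log(1 - κ/(4)): its argument vanishes at κ = 4, a logarithmic branch point, modulus 4.
The radius of convergence is the smallest modulus among the singular points: 4.


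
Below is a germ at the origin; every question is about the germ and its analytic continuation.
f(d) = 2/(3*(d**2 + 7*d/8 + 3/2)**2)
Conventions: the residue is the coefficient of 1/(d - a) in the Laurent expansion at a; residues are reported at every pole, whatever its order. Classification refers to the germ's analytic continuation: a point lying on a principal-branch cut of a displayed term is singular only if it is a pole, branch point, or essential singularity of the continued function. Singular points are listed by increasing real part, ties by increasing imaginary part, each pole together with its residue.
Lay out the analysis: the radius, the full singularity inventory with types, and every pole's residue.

Denominator factor (d**2 + 7*d/8 + 3/2)^2: discriminant -335/64, complex-conjugate roots (-7/16) + ((1/16)*sqrt(335))*i and (-7/16) - ((1/16)*sqrt(335))*i; poles of order 2, moduli (1/2)*sqrt(6) and (1/2)*sqrt(6).
The radius of convergence is the smallest modulus among the singular points: (1/2)*sqrt(6).
The factor d**2 + 7*d/8 + 3/2 splits as (d - a)(d - a') with a = (-7/16) - ((1/16)*sqrt(335))*i, a' = (-7/16) + ((1/16)*sqrt(335))*i. At the order-2 pole a set g(d) = (d - a)^2*f(d) = [2/3] / (d - a')^2.
Order-2 pole: residue = g'(a); g'((-7/16) - ((1/16)*sqrt(335))*i) = ((2048/336675)*sqrt(335))*i, so the residue is ((2048/336675)*sqrt(335))*i.
The factor d**2 + 7*d/8 + 3/2 splits as (d - a)(d - a') with a = (-7/16) + ((1/16)*sqrt(335))*i, a' = (-7/16) - ((1/16)*sqrt(335))*i. At the order-2 pole a set g(d) = (d - a)^2*f(d) = [2/3] / (d - a')^2.
Order-2 pole: residue = g'(a); g'((-7/16) + ((1/16)*sqrt(335))*i) = -((2048/336675)*sqrt(335))*i, so the residue is -((2048/336675)*sqrt(335))*i.
List the singular points by increasing real part (a conjugate pair: the negative imaginary part first).

Radius of convergence at 0: (1/2)*sqrt(6).
At (-7/16) - ((1/16)*sqrt(335))*i: a pole of order 2; residue ((2048/336675)*sqrt(335))*i.
At (-7/16) + ((1/16)*sqrt(335))*i: a pole of order 2; residue -((2048/336675)*sqrt(335))*i.


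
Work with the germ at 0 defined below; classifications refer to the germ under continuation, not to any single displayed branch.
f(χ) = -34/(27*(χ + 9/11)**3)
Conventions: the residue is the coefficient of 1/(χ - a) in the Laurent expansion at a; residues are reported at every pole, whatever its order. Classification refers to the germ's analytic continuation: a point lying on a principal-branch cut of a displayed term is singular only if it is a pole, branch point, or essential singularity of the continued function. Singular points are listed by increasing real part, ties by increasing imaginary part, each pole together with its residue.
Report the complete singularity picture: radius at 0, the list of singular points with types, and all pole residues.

Radius of convergence at 0: 9/11.
At -9/11: a pole of order 3; residue 0.

Denominator factor (χ + 9/11)^3: pole of order 3 at -9/11, modulus 9/11.
The radius of convergence is the smallest modulus among the singular points: 9/11.
At the order-3 pole -9/11 set g(χ) = (χ - (-9/11))^3*f(χ) = -34/27.
Order-3 pole: residue = g''(a)/2; g''(-9/11) = 0, so the residue is 0.


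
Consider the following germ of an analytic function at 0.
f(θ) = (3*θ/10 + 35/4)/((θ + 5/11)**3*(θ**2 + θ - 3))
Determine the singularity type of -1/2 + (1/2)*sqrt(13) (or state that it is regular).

The point is a pole of order 1.

The denominator factor θ**2 + θ - 3 vanishes at -1/2 + (1/2)*sqrt(13) and appears to the power 1; the numerator there equals 43/5 + (3/20)*sqrt(13), nonzero, and no other factor vanishes.
Hence a pole whose order is the multiplicity, 1.


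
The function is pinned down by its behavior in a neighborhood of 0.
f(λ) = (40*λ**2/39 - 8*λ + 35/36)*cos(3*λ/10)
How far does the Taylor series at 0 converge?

The factor cos(3*λ/10) is entire and contributes no finite singular point.
The polynomial part has no poles.
No finite singular points: the Taylor series at 0 converges everywhere.

The radius of convergence is infinite.


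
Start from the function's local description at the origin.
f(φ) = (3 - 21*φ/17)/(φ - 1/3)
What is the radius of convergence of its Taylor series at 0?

The radius of convergence is 1/3.

Denominator factor (φ - 1/3): pole of order 1 at 1/3, modulus 1/3.
The radius of convergence is the smallest modulus among the singular points: 1/3.


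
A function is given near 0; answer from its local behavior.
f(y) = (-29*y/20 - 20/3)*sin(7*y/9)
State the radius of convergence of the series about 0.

The factor sin(7*y/9) is entire and contributes no finite singular point.
The polynomial part has no poles.
No finite singular points: the Taylor series at 0 converges everywhere.

The radius of convergence is infinite.


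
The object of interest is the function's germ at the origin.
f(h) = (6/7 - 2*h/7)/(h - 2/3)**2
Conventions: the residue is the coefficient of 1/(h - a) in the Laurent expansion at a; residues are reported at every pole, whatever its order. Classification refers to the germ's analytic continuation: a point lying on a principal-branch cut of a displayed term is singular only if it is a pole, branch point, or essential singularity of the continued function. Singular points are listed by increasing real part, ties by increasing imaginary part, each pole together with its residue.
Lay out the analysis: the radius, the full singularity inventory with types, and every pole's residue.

Denominator factor (h - 2/3)^2: pole of order 2 at 2/3, modulus 2/3.
The radius of convergence is the smallest modulus among the singular points: 2/3.
At the order-2 pole 2/3 set g(h) = (h - (2/3))^2*f(h) = 6/7 - 2*h/7.
Order-2 pole: residue = g'(a); g'(2/3) = -2/7, so the residue is -2/7.

Radius of convergence at 0: 2/3.
At 2/3: a pole of order 2; residue -2/7.


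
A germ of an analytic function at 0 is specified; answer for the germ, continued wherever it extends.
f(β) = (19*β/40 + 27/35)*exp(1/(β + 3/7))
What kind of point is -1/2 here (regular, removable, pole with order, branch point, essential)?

There is no denominator, hence no pole anywhere.
The essential point of exp(1/(β - (-3/7))) is -3/7, not -1/2.
So the germ continues analytically to -1/2.

The point is a regular point.


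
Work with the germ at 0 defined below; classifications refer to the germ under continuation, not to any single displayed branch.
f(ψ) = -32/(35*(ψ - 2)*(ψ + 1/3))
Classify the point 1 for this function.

The point is a regular point.

Denominator factors: ψ + 1/3 = 4/3 at ψ = 1; ψ - 2 = -1 at ψ = 1 — none vanishes.
So the germ continues analytically to 1.


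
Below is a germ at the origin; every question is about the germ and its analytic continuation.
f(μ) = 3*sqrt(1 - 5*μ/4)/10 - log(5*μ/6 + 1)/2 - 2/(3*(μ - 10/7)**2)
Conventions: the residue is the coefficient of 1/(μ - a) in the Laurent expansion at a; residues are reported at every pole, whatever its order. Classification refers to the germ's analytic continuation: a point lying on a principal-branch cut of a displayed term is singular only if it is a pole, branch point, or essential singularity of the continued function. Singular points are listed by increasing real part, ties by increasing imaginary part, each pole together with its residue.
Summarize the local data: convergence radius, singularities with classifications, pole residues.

Denominator factor (μ - 10/7)^2: pole of order 2 at 10/7, modulus 10/7.
Branch term (3/10)*sqrt(1 - μ/(4/5)): its argument vanishes at μ = 4/5, a square-root branch point, modulus 4/5.
Branch term (-1/2)*log(1 - μ/(-6/5)): its argument vanishes at μ = -6/5, a logarithmic branch point, modulus 6/5.
The radius of convergence is the smallest modulus among the singular points: 4/5.
The branch terms are analytic at 10/7 and contribute nothing to the residue; only the rational part matters.
At the order-2 pole 10/7 set g(μ) = (μ - (10/7))^2*(rational part) = -2/3.
Order-2 pole: residue = g'(a); g'(10/7) = 0, so the residue is 0.
List the singular points by increasing real part (a conjugate pair: the negative imaginary part first).

Radius of convergence at 0: 4/5.
At -6/5: a logarithmic branch point.
At 4/5: an algebraic (square-root) branch point.
At 10/7: a pole of order 2; residue 0.


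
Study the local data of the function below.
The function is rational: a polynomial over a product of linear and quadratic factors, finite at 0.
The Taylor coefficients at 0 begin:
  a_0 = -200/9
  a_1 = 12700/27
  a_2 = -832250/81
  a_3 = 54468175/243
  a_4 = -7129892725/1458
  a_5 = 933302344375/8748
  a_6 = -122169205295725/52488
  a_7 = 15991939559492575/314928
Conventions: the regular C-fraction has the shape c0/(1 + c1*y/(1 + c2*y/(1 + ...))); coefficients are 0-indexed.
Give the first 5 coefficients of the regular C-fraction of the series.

The regular C-fraction coefficients are [-200/9, 127/6, 86/127, -4968/5461, 3175/53406].

Taylor coefficients (read off): a_0 = -200/9, a_1 = 12700/27, a_2 = -832250/81, a_3 = 54468175/243, a_4 = -7129892725/1458.
c0 = a_0 = -200/9. Peel one level at a time: if S = 1 + c*y/S' with S'(0) = 1, then c is the y-coefficient of S and S' = c*y/(S - 1).
S_1 = c0/f = 1 + (127/6)*y + (-43/3)*y^2 + ...; c1 = 127/6.
S_2 = c1*y/(S_1 - 1) = 1 + (86/127)*y + (9936/16129)*y^2 + ...; c2 = 86/127.
S_3 = c2*y/(S_2 - 1) = 1 + (-4968/5461)*y + (100/1849)*y^2 + ...; c3 = -4968/5461.
S_4 = c3*y/(S_3 - 1) = 1 + (3175/53406)*y + ...; c4 = 3175/53406.


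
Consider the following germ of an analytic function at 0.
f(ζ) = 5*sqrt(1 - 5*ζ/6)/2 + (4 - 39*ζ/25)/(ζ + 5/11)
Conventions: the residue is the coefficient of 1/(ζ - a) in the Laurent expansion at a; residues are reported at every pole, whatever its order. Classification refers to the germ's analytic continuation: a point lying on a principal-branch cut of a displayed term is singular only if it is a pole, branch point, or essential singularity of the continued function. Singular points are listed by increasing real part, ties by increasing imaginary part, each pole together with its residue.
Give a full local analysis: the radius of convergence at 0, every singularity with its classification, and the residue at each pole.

Denominator factor (ζ + 5/11): pole of order 1 at -5/11, modulus 5/11.
Branch term (5/2)*sqrt(1 - ζ/(6/5)): its argument vanishes at ζ = 6/5, a square-root branch point, modulus 6/5.
The radius of convergence is the smallest modulus among the singular points: 5/11.
The branch term is analytic at -5/11 and contributes nothing to the residue; only the rational part matters.
At the order-1 pole -5/11 set g(ζ) = (ζ - (-5/11))*(rational part) = 4 - 39*ζ/25.
Simple pole: residue = g(a) at a = -5/11, which is 259/55.
List the singular points by increasing real part (a conjugate pair: the negative imaginary part first).

Radius of convergence at 0: 5/11.
At -5/11: a pole of order 1; residue 259/55.
At 6/5: an algebraic (square-root) branch point.


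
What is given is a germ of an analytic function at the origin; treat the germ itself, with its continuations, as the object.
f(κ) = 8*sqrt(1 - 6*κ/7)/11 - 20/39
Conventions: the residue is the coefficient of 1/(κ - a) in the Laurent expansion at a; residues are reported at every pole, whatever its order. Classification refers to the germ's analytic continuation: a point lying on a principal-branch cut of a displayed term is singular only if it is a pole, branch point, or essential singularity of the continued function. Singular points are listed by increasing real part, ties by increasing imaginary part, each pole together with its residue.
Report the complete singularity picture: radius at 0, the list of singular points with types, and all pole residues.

Radius of convergence at 0: 7/6.
At 7/6: an algebraic (square-root) branch point.

Branch term (8/11)*sqrt(1 - κ/(7/6)): its argument vanishes at κ = 7/6, a square-root branch point, modulus 7/6.
The radius of convergence is the smallest modulus among the singular points: 7/6.


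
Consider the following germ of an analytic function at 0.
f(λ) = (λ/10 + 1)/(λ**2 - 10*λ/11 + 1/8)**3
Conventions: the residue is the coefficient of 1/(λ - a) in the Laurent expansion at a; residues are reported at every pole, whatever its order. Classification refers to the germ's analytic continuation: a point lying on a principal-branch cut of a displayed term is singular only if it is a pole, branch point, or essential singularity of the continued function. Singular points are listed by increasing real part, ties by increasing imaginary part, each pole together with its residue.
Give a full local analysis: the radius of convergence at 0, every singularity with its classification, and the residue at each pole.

Radius of convergence at 0: 5/11 - (1/44)*sqrt(158).
At 5/11 - (1/44)*sqrt(158): a pole of order 3; residue -(4040916/493039)*sqrt(158).
At 5/11 + (1/44)*sqrt(158): a pole of order 3; residue (4040916/493039)*sqrt(158).


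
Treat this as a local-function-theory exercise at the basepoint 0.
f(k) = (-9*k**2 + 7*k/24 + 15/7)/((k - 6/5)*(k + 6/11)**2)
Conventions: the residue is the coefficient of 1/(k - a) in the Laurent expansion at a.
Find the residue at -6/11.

The residue is -1435865/258048.

At the order-2 pole -6/11 set g(k) = (k - (-6/11))^2*f(k) = (-9*k**2 + 7*k/24 + 15/7)/(k - 6/5).
Order-2 pole: residue = g'(a); g'(-6/11) = -1435865/258048, so the residue is -1435865/258048.


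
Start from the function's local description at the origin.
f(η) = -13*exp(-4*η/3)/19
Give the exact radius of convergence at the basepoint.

The factor exp(-4*η/3) is entire and contributes no finite singular point.
The polynomial part has no poles.
No finite singular points: the Taylor series at 0 converges everywhere.

The radius of convergence is infinite.


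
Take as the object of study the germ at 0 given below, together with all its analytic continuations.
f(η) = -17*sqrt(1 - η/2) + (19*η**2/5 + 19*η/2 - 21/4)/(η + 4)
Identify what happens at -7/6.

The point is a regular point.

Denominator factors: η + 4 = 17/6 at η = -7/6 — none vanishes.
Branch term sqrt(1 - η/(2)): argument at -7/6 is 19/12, nonzero, so -7/6 is not its branch point (a point on a principal cut is still regular for the continued germ).
So the germ continues analytically to -7/6.


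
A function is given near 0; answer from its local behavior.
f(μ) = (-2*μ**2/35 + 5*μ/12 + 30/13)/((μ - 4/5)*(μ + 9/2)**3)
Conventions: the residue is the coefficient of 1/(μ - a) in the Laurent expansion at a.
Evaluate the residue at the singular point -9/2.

At the order-3 pole -9/2 set g(μ) = (μ - (-9/2))^3*f(μ) = (-2*μ**2/35 + 5*μ/12 + 30/13)/(μ - 4/5).
Order-3 pole: residue = g''(a)/2; g''(-9/2) = -1422032/40643421, so the residue is -711016/40643421.

The residue is -711016/40643421.


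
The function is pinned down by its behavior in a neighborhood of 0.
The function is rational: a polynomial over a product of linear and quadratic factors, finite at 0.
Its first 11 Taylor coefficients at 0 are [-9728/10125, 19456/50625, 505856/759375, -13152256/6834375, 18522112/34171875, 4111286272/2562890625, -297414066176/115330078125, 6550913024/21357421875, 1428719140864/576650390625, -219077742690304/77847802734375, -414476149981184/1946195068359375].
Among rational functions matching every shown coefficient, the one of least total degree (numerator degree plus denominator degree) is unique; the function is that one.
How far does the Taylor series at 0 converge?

No rational of total degree below 9 reproduces all 11 coefficients; solving the [0/9] Pade equations on them gives f(χ) = 19/(3*(χ - 3/2)**3*(χ**2 + χ + 5/4)**3), whose expansion matches every shown term.
Denominator factor (χ - 3/2)^3: pole of order 3 at 3/2, modulus 3/2.
Denominator factor (χ**2 + χ + 5/4)^3: discriminant -4, complex-conjugate roots (-1/2) + (1)*i and (-1/2) - (1)*i; poles of order 3, moduli (1/2)*sqrt(5) and (1/2)*sqrt(5).
The radius of convergence is the smallest modulus among the singular points: (1/2)*sqrt(5).

The radius of convergence is (1/2)*sqrt(5).


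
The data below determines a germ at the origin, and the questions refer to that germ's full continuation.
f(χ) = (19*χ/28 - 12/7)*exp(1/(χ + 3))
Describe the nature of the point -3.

The point is an essential singularity.

The exponent 1/(χ - (-3)) has a pole at -3, so exp(1/(χ - (-3))) takes every nonzero value near it: an essential singularity (not a pole of any order).


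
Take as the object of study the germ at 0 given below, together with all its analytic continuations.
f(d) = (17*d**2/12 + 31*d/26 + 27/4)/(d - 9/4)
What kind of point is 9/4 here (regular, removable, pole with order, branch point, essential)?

The denominator factor d - 9/4 vanishes at 9/4 and appears to the power 1; the numerator there equals 13815/832, nonzero, and no other factor vanishes.
Hence a pole whose order is the multiplicity, 1.

The point is a pole of order 1.


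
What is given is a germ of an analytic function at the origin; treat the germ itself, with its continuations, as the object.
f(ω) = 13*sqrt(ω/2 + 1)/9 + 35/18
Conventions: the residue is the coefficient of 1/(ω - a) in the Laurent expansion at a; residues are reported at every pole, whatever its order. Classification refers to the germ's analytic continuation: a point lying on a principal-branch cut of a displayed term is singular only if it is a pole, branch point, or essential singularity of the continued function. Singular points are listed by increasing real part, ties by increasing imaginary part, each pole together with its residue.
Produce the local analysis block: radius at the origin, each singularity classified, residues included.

Radius of convergence at 0: 2.
At -2: an algebraic (square-root) branch point.

Branch term (13/9)*sqrt(1 - ω/(-2)): its argument vanishes at ω = -2, a square-root branch point, modulus 2.
The radius of convergence is the smallest modulus among the singular points: 2.


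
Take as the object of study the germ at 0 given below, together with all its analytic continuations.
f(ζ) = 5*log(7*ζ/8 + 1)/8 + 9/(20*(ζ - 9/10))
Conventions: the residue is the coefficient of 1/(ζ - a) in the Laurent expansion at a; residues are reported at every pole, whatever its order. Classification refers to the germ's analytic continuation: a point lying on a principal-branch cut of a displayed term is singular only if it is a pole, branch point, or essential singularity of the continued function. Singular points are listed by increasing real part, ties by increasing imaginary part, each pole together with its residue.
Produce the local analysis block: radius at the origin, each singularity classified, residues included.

Denominator factor (ζ - 9/10): pole of order 1 at 9/10, modulus 9/10.
Branch term (5/8)*log(1 - ζ/(-8/7)): its argument vanishes at ζ = -8/7, a logarithmic branch point, modulus 8/7.
The radius of convergence is the smallest modulus among the singular points: 9/10.
The branch term is analytic at 9/10 and contributes nothing to the residue; only the rational part matters.
At the order-1 pole 9/10 set g(ζ) = (ζ - (9/10))*(rational part) = 9/20.
Simple pole: residue = g(a) at a = 9/10, which is 9/20.
List the singular points by increasing real part (a conjugate pair: the negative imaginary part first).

Radius of convergence at 0: 9/10.
At -8/7: a logarithmic branch point.
At 9/10: a pole of order 1; residue 9/20.


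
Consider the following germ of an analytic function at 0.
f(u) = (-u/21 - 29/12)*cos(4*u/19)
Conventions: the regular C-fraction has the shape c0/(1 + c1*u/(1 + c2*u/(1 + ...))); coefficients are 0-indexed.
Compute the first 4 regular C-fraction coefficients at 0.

Taylor coefficients (expand at 0): a_0 = -29/12, a_1 = -1/21, a_2 = 58/1083, a_3 = 8/7581.
c0 = a_0 = -29/12. Peel one level at a time: if S = 1 + c*u/S' with S'(0) = 1, then c is the u-coefficient of S and S' = c*u/(S - 1).
S_1 = c0/f = 1 + (-4/203)*u + (335448/14876449)*u^2 + ...; c1 = -4/203.
S_2 = c1*u/(S_1 - 1) = 1 + (83862/73283)*u + (167724/130321)*u^2 + ...; c2 = 83862/73283.
S_3 = c2*u/(S_2 - 1) = 1 + (-406/361)*u + ...; c3 = -406/361.

The regular C-fraction coefficients are [-29/12, -4/203, 83862/73283, -406/361].


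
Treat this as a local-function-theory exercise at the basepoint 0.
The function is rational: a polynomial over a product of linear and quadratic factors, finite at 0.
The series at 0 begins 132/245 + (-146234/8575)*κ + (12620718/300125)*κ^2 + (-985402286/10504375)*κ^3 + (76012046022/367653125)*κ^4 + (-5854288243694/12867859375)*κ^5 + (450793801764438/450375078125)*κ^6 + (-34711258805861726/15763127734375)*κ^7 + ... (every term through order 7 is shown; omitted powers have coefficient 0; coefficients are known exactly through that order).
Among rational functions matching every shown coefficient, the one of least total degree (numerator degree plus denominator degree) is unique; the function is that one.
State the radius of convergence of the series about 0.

The radius of convergence is 5/11.

No rational of total degree below 3 reproduces all 8 coefficients; solving the [1/2] Pade equations on them gives f(κ) = (6/7 - 25*κ)/((κ + 5/11)*(κ + 7/2)), whose expansion matches every shown term.
Denominator factor (κ + 7/2): pole of order 1 at -7/2, modulus 7/2.
Denominator factor (κ + 5/11): pole of order 1 at -5/11, modulus 5/11.
The radius of convergence is the smallest modulus among the singular points: 5/11.


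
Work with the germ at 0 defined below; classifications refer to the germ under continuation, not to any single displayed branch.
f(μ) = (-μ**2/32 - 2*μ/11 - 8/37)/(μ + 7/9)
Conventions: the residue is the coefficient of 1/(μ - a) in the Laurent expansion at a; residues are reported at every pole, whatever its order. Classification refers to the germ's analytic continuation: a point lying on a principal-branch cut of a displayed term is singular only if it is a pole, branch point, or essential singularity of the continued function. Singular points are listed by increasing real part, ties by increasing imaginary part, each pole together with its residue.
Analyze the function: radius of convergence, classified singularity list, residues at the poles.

Radius of convergence at 0: 7/9.
At -7/9: a pole of order 1; residue -98855/1054944.

Denominator factor (μ + 7/9): pole of order 1 at -7/9, modulus 7/9.
The radius of convergence is the smallest modulus among the singular points: 7/9.
At the order-1 pole -7/9 set g(μ) = (μ - (-7/9))*f(μ) = -μ**2/32 - 2*μ/11 - 8/37.
Simple pole: residue = g(a) at a = -7/9, which is -98855/1054944.


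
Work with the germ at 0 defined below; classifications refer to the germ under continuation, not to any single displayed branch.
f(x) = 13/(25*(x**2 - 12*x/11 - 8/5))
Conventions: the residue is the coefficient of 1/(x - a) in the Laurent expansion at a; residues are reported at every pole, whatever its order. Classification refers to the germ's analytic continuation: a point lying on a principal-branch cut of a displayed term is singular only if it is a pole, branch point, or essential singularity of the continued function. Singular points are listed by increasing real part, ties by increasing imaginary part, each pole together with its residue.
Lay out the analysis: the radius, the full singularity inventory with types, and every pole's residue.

Denominator factor (x**2 - 12*x/11 - 8/5): discriminant 4592/605, real irrational roots 6/11 + (2/55)*sqrt(1435) and 6/11 - (2/55)*sqrt(1435); poles of order 1, moduli 6/11 + (2/55)*sqrt(1435) and -6/11 + (2/55)*sqrt(1435).
The radius of convergence is the smallest modulus among the singular points: -6/11 + (2/55)*sqrt(1435).
The factor x**2 - 12*x/11 - 8/5 splits as (x - a)(x - a') with a = 6/11 - (2/55)*sqrt(1435), a' = 6/11 + (2/55)*sqrt(1435). At the order-1 pole a set g(x) = (x - a)*f(x) = [13/25] / (x - a').
Simple pole: residue = g(a) at a = 6/11 - (2/55)*sqrt(1435), which is -(143/28700)*sqrt(1435).
The factor x**2 - 12*x/11 - 8/5 splits as (x - a)(x - a') with a = 6/11 + (2/55)*sqrt(1435), a' = 6/11 - (2/55)*sqrt(1435). At the order-1 pole a set g(x) = (x - a)*f(x) = [13/25] / (x - a').
Simple pole: residue = g(a) at a = 6/11 + (2/55)*sqrt(1435), which is (143/28700)*sqrt(1435).
List the singular points by increasing real part (a conjugate pair: the negative imaginary part first).

Radius of convergence at 0: -6/11 + (2/55)*sqrt(1435).
At 6/11 - (2/55)*sqrt(1435): a pole of order 1; residue -(143/28700)*sqrt(1435).
At 6/11 + (2/55)*sqrt(1435): a pole of order 1; residue (143/28700)*sqrt(1435).


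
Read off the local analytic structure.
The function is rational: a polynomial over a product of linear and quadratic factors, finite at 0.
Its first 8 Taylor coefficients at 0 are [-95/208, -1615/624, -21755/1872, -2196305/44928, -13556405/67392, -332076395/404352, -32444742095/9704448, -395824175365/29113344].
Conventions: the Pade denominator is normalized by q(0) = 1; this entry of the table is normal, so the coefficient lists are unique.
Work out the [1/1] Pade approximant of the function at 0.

The Pade approximant has numerator coefficients [-95/208, -475/884]; denominator coefficients [1, -229/51].

Taylor coefficients needed (read off): a_0 = -95/208, a_1 = -1615/624, a_2 = -21755/1872.
Write the denominator as Q(y) = 1 + q1*y. Requiring Q*f - P = O(y^3) with deg P <= 1 kills the coefficients of y^2..y^2 in Q*f:
  y^2: a_2 + q1*a_1 = 0, i.e. -21755/1872 + (-1615/624)*q1 = 0.
Solving this linear system: q1 = -229/51.
The numerator is Q*f truncated at degree 1: P0 = a_0 = -95/208; P1 = a_1 + q1*a_0 = -475/884.


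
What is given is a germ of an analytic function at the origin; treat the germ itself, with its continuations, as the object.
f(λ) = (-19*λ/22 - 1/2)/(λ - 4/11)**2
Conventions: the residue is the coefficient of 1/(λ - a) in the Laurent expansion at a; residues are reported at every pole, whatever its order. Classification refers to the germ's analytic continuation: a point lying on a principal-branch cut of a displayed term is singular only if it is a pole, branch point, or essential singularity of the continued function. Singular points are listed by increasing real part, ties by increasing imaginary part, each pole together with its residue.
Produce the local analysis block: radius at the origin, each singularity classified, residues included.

Radius of convergence at 0: 4/11.
At 4/11: a pole of order 2; residue -19/22.

Denominator factor (λ - 4/11)^2: pole of order 2 at 4/11, modulus 4/11.
The radius of convergence is the smallest modulus among the singular points: 4/11.
At the order-2 pole 4/11 set g(λ) = (λ - (4/11))^2*f(λ) = -19*λ/22 - 1/2.
Order-2 pole: residue = g'(a); g'(4/11) = -19/22, so the residue is -19/22.


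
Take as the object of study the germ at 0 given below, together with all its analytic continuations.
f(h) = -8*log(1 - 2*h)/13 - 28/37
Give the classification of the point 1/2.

The term (-8/13)*log(1 - h/(1/2)) has argument 1 - 1/2/(1/2) = 0 at 1/2: a logarithmic (infinitely-sheeted) branch point; the remaining terms are analytic or single-valued there.

The point is a logarithmic branch point.


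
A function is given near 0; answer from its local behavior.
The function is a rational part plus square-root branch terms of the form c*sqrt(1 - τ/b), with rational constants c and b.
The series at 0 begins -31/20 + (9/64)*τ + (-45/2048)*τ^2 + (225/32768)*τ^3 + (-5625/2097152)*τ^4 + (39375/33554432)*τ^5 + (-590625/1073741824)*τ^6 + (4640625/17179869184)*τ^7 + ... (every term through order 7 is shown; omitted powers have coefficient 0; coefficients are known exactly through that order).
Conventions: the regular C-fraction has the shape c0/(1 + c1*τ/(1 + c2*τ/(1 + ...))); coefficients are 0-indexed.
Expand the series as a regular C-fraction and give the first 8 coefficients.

Taylor coefficients (read off): a_0 = -31/20, a_1 = 9/64, a_2 = -45/2048, a_3 = 225/32768, a_4 = -5625/2097152, a_5 = 39375/33554432, a_6 = -590625/1073741824, a_7 = 4640625/17179869184.
c0 = a_0 = -31/20. Peel one level at a time: if S = 1 + c*τ/S' with S'(0) = 1, then c is the τ-coefficient of S and S' = c*τ/(S - 1).
S_1 = c0/f = 1 + (45/496)*τ + (-2925/492032)*τ^2 + ...; c1 = 45/496.
S_2 = c1*τ/(S_1 - 1) = 1 + (65/992)*τ + (-25/1024)*τ^2 + ...; c2 = 65/992.
S_3 = c2*τ/(S_2 - 1) = 1 + (155/416)*τ + (3875/173056)*τ^2 + ...; c3 = 155/416.
S_4 = c3*τ/(S_3 - 1) = 1 + (-25/416)*τ + (-25/1024)*τ^2 + ...; c4 = -25/416.
S_5 = c4*τ/(S_4 - 1) = 1 + (-13/32)*τ + (299/1024)*τ^2 + ...; c5 = -13/32.
S_6 = c5*τ/(S_5 - 1) = 1 + (23/32)*τ + (-25/1024)*τ^2 + ...; c6 = 23/32.
S_7 = c6*τ/(S_6 - 1) = 1 + (25/736)*τ + ...; c7 = 25/736.

The regular C-fraction coefficients are [-31/20, 45/496, 65/992, 155/416, -25/416, -13/32, 23/32, 25/736].


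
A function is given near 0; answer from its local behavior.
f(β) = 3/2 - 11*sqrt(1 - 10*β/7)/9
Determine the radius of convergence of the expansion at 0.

The radius of convergence is 7/10.

Branch term (-11/9)*sqrt(1 - β/(7/10)): its argument vanishes at β = 7/10, a square-root branch point, modulus 7/10.
The radius of convergence is the smallest modulus among the singular points: 7/10.


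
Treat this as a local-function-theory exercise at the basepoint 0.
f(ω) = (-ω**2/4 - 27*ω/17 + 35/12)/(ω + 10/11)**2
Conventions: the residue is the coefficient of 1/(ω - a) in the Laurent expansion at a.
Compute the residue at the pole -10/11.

The residue is -212/187.

At the order-2 pole -10/11 set g(ω) = (ω - (-10/11))^2*f(ω) = -ω**2/4 - 27*ω/17 + 35/12.
Order-2 pole: residue = g'(a); g'(-10/11) = -212/187, so the residue is -212/187.


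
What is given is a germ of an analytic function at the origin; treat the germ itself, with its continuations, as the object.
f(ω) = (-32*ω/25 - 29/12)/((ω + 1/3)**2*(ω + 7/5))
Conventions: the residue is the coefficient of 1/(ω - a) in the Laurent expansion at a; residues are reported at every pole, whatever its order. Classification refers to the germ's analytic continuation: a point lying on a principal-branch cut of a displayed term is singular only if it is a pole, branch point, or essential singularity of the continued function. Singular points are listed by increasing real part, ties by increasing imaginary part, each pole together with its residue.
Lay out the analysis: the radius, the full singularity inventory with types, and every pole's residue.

Denominator factor (ω + 7/5): pole of order 1 at -7/5, modulus 7/5.
Denominator factor (ω + 1/3)^2: pole of order 2 at -1/3, modulus 1/3.
The radius of convergence is the smallest modulus among the singular points: 1/3.
At the order-1 pole -7/5 set g(ω) = (ω - (-7/5))*f(ω) = (-32*ω/25 - 29/12)/(ω + 1/3)**2.
Simple pole: residue = g(a) at a = -7/5, which is -2811/5120.
At the order-2 pole -1/3 set g(ω) = (ω - (-1/3))^2*f(ω) = (-32*ω/25 - 29/12)/(ω + 7/5).
Order-2 pole: residue = g'(a); g'(-1/3) = 2811/5120, so the residue is 2811/5120.
List the singular points by increasing real part (a conjugate pair: the negative imaginary part first).

Radius of convergence at 0: 1/3.
At -7/5: a pole of order 1; residue -2811/5120.
At -1/3: a pole of order 2; residue 2811/5120.


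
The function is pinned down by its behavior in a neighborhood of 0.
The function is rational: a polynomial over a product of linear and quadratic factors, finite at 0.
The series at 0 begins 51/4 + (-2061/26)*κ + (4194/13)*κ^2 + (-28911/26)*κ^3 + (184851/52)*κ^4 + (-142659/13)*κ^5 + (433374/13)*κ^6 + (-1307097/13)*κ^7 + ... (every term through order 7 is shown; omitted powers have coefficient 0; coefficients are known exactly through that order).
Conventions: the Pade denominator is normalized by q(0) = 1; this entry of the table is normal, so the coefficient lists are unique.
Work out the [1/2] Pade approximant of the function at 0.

The Pade approximant has numerator coefficients [51/4, -69618361/5651048]; denominator coefficients [1, 1711927/326022, 398999/54337].

Taylor coefficients needed (read off): a_0 = 51/4, a_1 = -2061/26, a_2 = 4194/13, a_3 = -28911/26.
Write the denominator as Q(κ) = 1 + q1*κ + q2*κ^2. Requiring Q*f - P = O(κ^4) with deg P <= 1 kills the coefficients of κ^2..κ^3 in Q*f:
  κ^2: a_2 + q1*a_1 + q2*a_0 = 0, i.e. 4194/13 + (-2061/26)*q1 + (51/4)*q2 = 0.
  κ^3: a_3 + q1*a_2 + q2*a_1 = 0, i.e. -28911/26 + (4194/13)*q1 + (-2061/26)*q2 = 0.
Solving this linear system: q1 = 1711927/326022, q2 = 398999/54337.
The numerator is Q*f truncated at degree 1: P0 = a_0 = 51/4; P1 = a_1 + q1*a_0 = -69618361/5651048.
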